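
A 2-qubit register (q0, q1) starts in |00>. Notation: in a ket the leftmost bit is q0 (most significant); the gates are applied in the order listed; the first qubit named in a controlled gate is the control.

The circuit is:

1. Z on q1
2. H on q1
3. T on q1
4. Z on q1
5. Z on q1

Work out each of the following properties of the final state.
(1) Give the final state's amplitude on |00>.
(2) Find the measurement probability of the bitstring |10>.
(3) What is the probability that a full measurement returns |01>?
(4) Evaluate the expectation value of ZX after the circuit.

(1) The final state's coefficient on |00> equals sqrt(2)/2.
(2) Outcome |10> occurs with probability 0.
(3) Outcome |01> occurs with probability 1/2.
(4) The expectation value of ZX is sqrt(2)/2.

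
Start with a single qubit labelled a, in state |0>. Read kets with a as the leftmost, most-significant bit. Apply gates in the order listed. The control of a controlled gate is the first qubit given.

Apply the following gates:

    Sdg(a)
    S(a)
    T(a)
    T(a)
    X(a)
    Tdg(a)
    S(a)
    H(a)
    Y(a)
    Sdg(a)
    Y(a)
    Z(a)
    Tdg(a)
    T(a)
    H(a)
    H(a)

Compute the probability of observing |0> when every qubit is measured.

Outcome |0> occurs with probability 1/2.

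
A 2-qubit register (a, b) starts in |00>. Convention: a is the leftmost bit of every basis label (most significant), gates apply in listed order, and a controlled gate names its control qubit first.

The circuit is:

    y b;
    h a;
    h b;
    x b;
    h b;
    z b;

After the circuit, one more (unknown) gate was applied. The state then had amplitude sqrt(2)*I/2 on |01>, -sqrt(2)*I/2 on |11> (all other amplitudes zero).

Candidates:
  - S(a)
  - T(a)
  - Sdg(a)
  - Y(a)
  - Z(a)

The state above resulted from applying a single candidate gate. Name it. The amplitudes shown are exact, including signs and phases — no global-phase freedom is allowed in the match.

It was Z(a) that produced the state shown. Key observation: the block from step 3 through step 6 cancels to the identity and can be dropped.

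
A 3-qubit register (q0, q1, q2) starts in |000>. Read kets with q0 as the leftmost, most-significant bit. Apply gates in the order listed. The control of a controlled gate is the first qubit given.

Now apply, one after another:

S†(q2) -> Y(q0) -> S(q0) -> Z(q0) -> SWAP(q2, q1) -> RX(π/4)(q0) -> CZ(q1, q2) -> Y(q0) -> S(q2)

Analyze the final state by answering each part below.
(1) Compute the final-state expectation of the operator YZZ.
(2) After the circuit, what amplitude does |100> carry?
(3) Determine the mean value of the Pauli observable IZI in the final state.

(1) The expectation value of YZZ is sqrt(2)/2.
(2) The amplitude on |100> is sqrt(2 - sqrt(2))/2.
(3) In the final state, IZI has expectation 1.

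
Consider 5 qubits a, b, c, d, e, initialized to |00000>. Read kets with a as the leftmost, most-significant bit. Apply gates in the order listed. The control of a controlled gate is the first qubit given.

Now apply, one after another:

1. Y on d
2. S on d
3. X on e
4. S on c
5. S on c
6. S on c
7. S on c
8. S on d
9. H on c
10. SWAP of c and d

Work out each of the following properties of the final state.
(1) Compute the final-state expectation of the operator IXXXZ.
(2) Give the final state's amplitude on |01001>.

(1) In the final state, IXXXZ has expectation 0.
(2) |01001> carries amplitude 0 in the final state.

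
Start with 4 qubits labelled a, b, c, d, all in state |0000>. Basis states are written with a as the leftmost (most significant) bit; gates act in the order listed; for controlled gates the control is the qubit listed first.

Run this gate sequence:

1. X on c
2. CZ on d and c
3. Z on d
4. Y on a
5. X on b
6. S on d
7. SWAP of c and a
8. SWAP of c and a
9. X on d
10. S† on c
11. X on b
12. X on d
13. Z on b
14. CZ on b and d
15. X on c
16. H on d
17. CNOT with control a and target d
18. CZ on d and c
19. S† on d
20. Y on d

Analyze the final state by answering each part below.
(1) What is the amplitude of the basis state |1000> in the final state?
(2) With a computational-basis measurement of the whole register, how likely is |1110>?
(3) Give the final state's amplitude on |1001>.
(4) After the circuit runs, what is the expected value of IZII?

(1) |1000> carries amplitude -sqrt(2)/2 in the final state.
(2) The probability of measuring |1110> is 0.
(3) The amplitude on |1001> is sqrt(2)*I/2.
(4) The expectation value of IZII is 1.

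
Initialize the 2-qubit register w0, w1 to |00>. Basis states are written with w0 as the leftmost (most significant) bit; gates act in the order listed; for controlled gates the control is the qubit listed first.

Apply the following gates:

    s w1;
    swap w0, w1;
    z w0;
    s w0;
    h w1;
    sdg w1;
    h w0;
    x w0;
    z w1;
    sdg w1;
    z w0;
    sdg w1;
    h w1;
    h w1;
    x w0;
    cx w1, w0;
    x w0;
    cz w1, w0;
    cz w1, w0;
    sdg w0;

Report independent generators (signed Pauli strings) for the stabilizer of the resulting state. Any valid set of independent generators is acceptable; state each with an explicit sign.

The stabilizer group can be generated by +YI, +IY, among other valid generating sets. Key observation: the block from step 18 through step 19 cancels to the identity and can be dropped.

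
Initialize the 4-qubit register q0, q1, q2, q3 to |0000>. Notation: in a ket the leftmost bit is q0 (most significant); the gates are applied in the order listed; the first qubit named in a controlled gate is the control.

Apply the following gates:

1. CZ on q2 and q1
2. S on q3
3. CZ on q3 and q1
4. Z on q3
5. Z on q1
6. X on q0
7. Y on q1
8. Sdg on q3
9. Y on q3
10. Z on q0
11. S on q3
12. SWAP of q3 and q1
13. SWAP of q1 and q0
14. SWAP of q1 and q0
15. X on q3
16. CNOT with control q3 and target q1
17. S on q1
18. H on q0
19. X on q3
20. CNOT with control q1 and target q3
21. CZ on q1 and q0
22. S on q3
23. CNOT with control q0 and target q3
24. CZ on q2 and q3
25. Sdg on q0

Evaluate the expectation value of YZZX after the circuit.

The expectation value of YZZX is 1. Key observation: the block from step 13 through step 14 cancels to the identity and can be dropped.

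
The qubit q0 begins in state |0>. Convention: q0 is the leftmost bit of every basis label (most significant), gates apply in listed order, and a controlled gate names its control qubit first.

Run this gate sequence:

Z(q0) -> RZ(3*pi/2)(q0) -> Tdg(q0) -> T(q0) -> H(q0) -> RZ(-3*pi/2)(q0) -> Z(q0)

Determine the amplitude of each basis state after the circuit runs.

The final amplitudes are sqrt(2)/2 on |0>, -sqrt(2)*I/2 on |1>.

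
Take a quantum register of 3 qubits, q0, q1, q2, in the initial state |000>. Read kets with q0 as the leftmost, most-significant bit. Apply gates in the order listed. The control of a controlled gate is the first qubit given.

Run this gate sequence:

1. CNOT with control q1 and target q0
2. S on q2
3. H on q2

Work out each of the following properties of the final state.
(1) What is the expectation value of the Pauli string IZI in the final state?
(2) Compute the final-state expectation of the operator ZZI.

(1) The observable IZI averages to 1.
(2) In the final state, ZZI has expectation 1.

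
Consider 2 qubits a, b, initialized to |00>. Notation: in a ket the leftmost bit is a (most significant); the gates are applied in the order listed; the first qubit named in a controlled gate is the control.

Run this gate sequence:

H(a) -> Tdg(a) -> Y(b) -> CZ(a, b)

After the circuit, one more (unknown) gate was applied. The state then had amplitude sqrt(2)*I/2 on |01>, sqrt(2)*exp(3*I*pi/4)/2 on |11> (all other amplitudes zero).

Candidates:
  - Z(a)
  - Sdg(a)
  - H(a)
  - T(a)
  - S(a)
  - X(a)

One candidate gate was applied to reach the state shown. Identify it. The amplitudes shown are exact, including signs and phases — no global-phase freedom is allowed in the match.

The applied gate was Sdg(a).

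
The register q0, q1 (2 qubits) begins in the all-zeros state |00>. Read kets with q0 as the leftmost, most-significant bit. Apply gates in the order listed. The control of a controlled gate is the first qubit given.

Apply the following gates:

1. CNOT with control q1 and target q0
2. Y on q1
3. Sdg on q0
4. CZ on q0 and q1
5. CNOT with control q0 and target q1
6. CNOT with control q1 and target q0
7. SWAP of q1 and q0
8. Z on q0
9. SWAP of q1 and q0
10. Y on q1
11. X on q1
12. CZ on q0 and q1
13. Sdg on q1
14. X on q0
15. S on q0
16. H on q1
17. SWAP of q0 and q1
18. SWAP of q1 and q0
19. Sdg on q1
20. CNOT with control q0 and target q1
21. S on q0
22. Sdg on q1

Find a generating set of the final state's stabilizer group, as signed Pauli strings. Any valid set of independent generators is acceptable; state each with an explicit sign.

The final state is stabilized by the group generated by +IX, +ZI; other independent generating sets are equally valid.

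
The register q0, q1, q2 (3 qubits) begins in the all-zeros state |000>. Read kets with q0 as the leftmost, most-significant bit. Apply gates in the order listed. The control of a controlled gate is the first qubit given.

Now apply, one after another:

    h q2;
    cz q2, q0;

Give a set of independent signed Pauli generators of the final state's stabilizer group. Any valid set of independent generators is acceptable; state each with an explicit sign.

The stabilizer group can be generated by +IIX, +ZII, +IZI, among other valid generating sets.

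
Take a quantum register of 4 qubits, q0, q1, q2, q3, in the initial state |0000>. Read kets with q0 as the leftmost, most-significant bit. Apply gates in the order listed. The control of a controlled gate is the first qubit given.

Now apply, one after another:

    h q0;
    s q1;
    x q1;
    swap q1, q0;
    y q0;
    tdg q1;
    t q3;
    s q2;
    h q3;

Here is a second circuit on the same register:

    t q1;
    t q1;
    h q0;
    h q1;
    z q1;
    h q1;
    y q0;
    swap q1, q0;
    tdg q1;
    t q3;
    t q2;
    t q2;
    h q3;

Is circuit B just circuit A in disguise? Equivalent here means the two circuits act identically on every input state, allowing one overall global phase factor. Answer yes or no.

No: there is an input state on which the two circuits produce genuinely different outputs (not merely differing by a phase).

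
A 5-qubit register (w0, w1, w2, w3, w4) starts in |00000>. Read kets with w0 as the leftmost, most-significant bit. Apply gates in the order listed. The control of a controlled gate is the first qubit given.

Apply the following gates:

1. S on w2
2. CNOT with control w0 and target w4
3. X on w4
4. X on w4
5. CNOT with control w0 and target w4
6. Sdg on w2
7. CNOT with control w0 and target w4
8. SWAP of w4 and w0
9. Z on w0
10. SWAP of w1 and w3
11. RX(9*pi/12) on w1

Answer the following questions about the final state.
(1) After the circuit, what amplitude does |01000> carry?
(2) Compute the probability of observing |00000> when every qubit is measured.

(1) The amplitude on |01000> is -I*sqrt(sqrt(2) + 2)/2. Key observation: the block from step 1 through step 6 cancels to the identity and can be dropped.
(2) The probability of measuring |00000> is 1/2 - sqrt(2)/4.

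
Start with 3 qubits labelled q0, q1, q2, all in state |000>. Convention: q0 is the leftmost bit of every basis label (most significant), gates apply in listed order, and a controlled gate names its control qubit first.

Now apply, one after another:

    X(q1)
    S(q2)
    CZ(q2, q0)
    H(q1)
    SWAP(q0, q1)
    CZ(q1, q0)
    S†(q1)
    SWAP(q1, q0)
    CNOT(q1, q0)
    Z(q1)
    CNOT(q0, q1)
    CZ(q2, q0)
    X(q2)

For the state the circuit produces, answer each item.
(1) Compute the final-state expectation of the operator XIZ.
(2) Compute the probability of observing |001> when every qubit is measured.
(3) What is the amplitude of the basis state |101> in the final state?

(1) The observable XIZ averages to -1.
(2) The probability of measuring |001> is 1/2.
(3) The amplitude on |101> is sqrt(2)/2.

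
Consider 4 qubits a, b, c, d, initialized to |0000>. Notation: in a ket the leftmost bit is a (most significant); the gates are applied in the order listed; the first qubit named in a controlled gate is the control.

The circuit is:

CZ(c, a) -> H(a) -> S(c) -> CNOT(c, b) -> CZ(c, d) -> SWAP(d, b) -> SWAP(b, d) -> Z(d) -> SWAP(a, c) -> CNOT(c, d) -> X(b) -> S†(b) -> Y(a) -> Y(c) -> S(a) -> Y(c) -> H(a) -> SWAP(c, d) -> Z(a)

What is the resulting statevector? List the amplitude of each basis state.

The resulting statevector has amplitude I/2 on |0100>, I/2 on |0111>, I/2 on |1100>, I/2 on |1111>, and 0 on every other basis state.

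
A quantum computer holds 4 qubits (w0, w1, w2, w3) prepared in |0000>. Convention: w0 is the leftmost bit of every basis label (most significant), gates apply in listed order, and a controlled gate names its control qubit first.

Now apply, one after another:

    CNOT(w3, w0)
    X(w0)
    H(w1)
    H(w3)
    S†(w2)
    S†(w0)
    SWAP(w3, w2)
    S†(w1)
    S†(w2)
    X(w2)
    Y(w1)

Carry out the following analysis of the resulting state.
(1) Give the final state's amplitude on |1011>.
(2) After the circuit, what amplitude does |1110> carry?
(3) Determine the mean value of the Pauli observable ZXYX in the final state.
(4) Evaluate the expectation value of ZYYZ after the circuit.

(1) |1011> carries amplitude 0 in the final state.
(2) |1110> carries amplitude 1/2 in the final state.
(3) In the final state, ZXYX has expectation 0.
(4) In the final state, ZYYZ has expectation 1.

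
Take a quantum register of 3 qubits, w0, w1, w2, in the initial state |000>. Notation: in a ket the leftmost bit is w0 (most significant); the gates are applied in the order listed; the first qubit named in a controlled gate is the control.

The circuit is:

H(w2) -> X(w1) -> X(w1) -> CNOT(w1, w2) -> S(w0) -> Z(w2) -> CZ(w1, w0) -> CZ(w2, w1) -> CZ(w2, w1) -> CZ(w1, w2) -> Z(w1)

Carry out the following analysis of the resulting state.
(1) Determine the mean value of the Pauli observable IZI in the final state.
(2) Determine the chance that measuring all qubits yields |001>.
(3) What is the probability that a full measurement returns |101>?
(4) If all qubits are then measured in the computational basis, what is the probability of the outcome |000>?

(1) The expectation value of IZI is 1.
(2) A full measurement returns |001> with probability 1/2.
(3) A full measurement returns |101> with probability 0.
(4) Outcome |000> occurs with probability 1/2.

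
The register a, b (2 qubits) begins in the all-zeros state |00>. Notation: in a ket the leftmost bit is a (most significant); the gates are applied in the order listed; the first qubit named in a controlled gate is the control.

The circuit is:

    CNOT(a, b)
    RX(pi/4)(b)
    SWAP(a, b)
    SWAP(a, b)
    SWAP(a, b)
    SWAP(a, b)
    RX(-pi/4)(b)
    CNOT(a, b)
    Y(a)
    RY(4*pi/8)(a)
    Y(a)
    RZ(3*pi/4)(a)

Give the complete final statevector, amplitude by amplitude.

The final amplitudes are -sqrt(2)*exp(5*I*pi/8)/2 on |00>, 0 on |01>, sqrt(2)*exp(3*I*pi/8)/2 on |10>, 0 on |11>.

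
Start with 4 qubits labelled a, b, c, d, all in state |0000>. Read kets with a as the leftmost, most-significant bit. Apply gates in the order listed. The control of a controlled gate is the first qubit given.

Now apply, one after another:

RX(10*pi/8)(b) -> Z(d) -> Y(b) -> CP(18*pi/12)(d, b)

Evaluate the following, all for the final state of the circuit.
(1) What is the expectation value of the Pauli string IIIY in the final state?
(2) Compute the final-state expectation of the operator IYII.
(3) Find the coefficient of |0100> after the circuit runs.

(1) In the final state, IIIY has expectation 0.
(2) The observable IYII averages to sqrt(2)/2.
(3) The amplitude on |0100> is -I*sqrt(2 - sqrt(2))/2.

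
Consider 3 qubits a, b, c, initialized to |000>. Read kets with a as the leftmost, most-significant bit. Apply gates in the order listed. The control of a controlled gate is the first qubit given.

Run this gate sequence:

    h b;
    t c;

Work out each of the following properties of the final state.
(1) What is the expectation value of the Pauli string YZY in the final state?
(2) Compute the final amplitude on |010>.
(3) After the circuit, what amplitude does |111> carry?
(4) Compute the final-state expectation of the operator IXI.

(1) The observable YZY averages to 0.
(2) |010> carries amplitude sqrt(2)/2 in the final state.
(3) The final state's coefficient on |111> equals 0.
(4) The observable IXI averages to 1.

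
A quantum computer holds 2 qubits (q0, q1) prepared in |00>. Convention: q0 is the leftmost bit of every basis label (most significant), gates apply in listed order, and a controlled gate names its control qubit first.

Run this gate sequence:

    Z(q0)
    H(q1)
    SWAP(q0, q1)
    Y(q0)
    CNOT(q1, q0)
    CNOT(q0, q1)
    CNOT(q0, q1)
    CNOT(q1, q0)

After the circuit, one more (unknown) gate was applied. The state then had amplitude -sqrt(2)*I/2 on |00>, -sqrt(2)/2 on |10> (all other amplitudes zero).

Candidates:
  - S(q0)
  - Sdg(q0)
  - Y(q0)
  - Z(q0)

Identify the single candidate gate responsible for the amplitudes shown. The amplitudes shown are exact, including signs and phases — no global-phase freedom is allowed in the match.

It was S(q0) that produced the state shown. Key observation: the block from step 5 through step 8 cancels to the identity and can be dropped.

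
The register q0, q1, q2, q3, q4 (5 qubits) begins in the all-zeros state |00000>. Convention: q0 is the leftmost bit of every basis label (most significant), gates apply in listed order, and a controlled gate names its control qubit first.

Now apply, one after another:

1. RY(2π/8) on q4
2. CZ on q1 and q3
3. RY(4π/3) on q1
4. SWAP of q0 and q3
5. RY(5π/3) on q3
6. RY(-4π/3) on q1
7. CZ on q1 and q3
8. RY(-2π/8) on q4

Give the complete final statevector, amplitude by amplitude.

After the circuit, the state carries amplitude -sqrt(3)/2 on |00000>, 1/2 on |00010>, and 0 on every other basis state.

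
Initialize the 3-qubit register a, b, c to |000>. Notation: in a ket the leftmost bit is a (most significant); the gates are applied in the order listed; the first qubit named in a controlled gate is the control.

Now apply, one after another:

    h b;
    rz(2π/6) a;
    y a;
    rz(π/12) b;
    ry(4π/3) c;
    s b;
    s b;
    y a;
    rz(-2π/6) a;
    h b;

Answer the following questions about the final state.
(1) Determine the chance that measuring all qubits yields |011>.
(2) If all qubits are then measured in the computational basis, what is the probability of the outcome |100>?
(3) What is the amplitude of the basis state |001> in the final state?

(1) Outcome |011> occurs with probability 3*sqrt(2)/32 + 3*sqrt(6)/32 + 3/8.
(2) A full measurement returns |100> with probability 0.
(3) The amplitude on |001> is sqrt(3)*(-1 + exp(I*pi/12))*exp(23*I*pi/24)/4.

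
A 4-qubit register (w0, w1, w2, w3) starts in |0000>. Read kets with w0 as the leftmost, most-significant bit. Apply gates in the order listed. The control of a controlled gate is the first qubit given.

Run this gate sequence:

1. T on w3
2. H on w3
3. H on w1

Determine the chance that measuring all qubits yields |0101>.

The probability of measuring |0101> is 1/4.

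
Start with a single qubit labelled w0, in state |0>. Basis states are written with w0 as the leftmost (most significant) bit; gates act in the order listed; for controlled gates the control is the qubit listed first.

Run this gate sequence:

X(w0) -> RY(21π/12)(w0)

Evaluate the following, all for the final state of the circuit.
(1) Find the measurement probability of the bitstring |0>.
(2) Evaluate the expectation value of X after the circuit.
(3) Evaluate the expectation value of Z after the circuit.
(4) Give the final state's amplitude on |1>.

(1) A full measurement returns |0> with probability 1/2 - sqrt(2)/4.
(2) The expectation value of X is sqrt(2)/2.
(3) In the final state, Z has expectation -sqrt(2)/2.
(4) The amplitude on |1> is -sqrt(sqrt(2) + 2)/2.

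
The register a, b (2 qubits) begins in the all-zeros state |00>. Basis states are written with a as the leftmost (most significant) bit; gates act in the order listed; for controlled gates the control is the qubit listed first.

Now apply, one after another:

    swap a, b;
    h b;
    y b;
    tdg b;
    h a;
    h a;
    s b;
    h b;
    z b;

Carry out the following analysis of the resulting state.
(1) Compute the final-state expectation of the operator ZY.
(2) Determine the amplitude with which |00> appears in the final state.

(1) The observable ZY averages to -sqrt(2)/2. Key observation: gates 5-6 undo each other exactly, leaving only the rest of the circuit to track.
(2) The amplitude on |00> is -I/2 + exp(3*I*pi/4)/2.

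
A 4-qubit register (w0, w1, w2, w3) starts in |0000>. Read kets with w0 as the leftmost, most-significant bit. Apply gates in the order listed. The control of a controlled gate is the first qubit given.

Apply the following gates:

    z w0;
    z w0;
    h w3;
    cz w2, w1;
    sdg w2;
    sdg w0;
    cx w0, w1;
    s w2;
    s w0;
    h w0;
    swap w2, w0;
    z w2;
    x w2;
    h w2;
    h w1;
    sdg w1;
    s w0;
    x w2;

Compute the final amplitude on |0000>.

The final state's coefficient on |0000> equals -1/2.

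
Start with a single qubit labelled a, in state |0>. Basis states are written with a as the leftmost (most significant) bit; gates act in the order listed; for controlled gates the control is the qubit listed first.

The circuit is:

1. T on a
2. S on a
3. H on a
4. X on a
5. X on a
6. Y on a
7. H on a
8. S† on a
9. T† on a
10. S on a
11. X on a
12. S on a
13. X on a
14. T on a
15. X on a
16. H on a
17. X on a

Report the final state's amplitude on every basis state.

After the circuit, the state carries amplitude -sqrt(2)*I/2 on |0>, -sqrt(2)*I/2 on |1>. Key observation: steps 4-5 multiply out to the identity, so the circuit reduces to the remaining gates.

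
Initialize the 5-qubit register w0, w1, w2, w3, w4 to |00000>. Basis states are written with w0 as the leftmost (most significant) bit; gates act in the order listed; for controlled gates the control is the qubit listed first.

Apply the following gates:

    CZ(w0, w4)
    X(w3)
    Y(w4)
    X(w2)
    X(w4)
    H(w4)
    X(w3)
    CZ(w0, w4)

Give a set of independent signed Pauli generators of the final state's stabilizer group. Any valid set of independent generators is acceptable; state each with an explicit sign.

The stabilizer group can be generated by +IIIIX, +ZIIII, +IZIII, -IIZII, +IIIZI, among other valid generating sets.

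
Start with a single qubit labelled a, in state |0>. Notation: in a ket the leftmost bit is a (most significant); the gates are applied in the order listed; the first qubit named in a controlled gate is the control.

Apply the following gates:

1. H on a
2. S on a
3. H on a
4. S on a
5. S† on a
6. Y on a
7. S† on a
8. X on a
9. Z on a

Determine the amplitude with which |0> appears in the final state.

The amplitude on |0> is 1/2 + I/2.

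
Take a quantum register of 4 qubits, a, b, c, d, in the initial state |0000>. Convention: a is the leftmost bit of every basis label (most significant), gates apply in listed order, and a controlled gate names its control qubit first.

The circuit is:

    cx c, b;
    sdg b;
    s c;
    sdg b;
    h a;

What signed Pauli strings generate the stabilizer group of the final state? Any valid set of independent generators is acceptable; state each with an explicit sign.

One valid set of independent stabilizer generators is +XIII, +IZII, +IIZI, +IIIZ (any independent generating set of the same group is equally correct).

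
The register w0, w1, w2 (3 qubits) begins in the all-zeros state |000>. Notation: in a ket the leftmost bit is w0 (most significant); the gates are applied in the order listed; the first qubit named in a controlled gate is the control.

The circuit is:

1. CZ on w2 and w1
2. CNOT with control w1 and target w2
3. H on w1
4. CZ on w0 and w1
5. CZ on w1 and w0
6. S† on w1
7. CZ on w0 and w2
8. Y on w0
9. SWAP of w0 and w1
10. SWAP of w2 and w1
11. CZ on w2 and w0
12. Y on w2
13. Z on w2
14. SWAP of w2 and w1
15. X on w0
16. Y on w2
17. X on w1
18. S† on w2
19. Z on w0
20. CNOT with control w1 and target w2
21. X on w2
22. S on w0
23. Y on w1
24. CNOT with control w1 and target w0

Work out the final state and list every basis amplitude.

After the circuit, the state carries amplitude sqrt(2)/2 on |001>, -sqrt(2)/2 on |101>, and 0 on every other basis state.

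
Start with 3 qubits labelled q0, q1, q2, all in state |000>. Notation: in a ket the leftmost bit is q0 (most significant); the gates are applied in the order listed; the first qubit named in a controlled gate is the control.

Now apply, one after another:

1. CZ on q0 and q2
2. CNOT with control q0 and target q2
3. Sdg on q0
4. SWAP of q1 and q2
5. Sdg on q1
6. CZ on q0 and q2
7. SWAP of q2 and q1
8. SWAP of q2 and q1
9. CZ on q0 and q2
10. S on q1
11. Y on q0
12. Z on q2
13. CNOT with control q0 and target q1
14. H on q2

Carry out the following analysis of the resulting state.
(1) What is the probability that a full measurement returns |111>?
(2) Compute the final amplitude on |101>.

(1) A full measurement returns |111> with probability 1/2. Key observation: steps 5-10 multiply out to the identity, so the circuit reduces to the remaining gates.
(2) The final state's coefficient on |101> equals 0.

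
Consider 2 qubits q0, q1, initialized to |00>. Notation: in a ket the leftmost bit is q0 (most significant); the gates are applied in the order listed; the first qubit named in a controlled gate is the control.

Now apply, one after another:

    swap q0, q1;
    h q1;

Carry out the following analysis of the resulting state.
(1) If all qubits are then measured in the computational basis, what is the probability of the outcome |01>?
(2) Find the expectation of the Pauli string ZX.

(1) The probability of measuring |01> is 1/2.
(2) The observable ZX averages to 1.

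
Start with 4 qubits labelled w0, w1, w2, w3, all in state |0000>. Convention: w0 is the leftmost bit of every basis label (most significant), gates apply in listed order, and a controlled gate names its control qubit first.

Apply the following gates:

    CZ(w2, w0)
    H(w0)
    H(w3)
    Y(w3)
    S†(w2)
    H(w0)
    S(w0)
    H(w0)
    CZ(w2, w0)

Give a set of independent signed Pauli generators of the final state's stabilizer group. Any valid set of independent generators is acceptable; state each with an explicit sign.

The final state is stabilized by the group generated by +XIII, -IIIX, +IZII, +IIZI; other independent generating sets are equally valid.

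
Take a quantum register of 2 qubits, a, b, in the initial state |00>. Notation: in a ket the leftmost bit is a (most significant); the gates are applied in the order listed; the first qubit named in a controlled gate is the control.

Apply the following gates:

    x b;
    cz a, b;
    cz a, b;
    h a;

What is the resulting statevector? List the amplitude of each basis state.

The final amplitudes are 0 on |00>, sqrt(2)/2 on |01>, 0 on |10>, sqrt(2)/2 on |11>. Key observation: steps 2-3 multiply out to the identity, so the circuit reduces to the remaining gates.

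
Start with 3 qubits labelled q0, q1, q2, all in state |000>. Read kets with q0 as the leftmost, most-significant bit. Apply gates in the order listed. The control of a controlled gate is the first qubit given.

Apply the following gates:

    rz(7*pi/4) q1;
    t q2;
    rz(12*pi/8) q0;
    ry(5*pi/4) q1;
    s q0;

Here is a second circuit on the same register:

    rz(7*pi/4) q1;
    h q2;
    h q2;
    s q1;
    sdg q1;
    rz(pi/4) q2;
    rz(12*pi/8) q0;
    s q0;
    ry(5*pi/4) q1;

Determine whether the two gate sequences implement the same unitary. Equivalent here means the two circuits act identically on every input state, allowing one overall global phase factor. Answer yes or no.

Yes — the two circuits implement the same unitary up to a global phase.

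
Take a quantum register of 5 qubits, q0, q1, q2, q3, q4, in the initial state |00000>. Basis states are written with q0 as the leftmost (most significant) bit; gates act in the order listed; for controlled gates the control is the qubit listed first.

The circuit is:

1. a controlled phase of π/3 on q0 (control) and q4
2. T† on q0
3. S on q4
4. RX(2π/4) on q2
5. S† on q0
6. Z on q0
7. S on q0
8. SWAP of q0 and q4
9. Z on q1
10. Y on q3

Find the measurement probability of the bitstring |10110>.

Outcome |10110> occurs with probability 0.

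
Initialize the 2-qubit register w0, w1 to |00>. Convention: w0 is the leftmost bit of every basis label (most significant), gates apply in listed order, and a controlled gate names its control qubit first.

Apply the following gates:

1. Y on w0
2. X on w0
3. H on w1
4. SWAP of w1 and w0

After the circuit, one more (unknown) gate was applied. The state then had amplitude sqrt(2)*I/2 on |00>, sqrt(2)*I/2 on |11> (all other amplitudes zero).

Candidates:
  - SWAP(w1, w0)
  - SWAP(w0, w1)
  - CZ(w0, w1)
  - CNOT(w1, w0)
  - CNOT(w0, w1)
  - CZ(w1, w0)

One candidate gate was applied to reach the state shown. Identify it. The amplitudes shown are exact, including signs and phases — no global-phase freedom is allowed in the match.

The applied gate was CNOT(w0, w1).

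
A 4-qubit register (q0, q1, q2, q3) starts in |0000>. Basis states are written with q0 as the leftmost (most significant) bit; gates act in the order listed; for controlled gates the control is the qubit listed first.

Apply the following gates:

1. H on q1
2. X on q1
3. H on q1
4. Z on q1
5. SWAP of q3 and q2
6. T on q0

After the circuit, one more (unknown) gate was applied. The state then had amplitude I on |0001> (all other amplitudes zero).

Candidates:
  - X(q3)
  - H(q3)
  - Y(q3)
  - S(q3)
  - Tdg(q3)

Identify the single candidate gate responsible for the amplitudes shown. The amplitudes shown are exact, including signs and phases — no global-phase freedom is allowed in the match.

The applied gate was Y(q3). Key observation: gates 1-4 undo each other exactly, leaving only the rest of the circuit to track.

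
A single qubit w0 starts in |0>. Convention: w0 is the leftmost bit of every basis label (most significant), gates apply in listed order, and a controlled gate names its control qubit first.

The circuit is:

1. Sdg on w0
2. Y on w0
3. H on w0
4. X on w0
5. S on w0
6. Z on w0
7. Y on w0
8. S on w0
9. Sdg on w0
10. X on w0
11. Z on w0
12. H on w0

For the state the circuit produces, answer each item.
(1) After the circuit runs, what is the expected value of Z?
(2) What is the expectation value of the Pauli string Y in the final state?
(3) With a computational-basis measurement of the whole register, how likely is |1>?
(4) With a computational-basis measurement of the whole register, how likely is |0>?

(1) In the final state, Z has expectation 0.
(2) In the final state, Y has expectation -1.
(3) The probability of measuring |1> is 1/2.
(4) Outcome |0> occurs with probability 1/2.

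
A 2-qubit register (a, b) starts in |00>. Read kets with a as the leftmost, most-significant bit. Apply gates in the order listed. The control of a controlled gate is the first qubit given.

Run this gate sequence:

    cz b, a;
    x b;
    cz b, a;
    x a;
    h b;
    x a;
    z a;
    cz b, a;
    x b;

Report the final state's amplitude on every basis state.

The final amplitudes are -sqrt(2)/2 on |00>, sqrt(2)/2 on |01>, 0 on |10>, 0 on |11>.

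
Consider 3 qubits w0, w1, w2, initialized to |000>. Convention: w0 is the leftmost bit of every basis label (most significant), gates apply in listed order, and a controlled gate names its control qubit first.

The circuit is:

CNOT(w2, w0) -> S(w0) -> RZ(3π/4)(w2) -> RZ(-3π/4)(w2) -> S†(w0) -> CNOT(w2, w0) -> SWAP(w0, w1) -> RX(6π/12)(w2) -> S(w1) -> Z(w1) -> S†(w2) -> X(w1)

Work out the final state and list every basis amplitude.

The final amplitudes are sqrt(2)/2 on |010>, -sqrt(2)/2 on |011>, and 0 on every other basis state. Key observation: the block from step 1 through step 6 cancels to the identity and can be dropped.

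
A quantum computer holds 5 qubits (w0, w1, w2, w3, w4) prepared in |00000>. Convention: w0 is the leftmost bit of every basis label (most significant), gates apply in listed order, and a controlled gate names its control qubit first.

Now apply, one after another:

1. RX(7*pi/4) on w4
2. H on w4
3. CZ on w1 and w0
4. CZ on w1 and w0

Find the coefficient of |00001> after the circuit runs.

The amplitude on |00001> is -sqrt(2)*sqrt(sqrt(2) + 2)/4 + sqrt(2)*I*sqrt(2 - sqrt(2))/4. Key observation: gates 3-4 undo each other exactly, leaving only the rest of the circuit to track.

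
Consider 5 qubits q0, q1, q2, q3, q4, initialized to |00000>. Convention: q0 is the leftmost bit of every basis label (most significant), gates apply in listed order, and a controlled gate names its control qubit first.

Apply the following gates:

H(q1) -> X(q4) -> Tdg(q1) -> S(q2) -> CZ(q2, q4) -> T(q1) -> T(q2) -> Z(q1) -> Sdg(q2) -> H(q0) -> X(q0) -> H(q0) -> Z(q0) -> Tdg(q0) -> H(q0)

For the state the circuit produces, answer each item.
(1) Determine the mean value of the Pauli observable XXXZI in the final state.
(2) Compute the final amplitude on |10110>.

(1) The expectation value of XXXZI is 0. Key observation: gates 10-13 undo each other exactly, leaving only the rest of the circuit to track.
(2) The final state's coefficient on |10110> equals 0.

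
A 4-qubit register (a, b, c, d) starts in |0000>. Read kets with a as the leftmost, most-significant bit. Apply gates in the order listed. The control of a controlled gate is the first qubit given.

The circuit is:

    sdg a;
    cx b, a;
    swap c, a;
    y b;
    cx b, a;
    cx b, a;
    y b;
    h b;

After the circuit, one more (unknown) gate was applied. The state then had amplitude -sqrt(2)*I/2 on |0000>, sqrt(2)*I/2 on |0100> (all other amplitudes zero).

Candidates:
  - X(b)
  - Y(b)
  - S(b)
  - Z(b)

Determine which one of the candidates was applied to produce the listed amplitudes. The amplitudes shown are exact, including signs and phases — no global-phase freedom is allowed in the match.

The unique candidate consistent with the amplitudes is Y(b).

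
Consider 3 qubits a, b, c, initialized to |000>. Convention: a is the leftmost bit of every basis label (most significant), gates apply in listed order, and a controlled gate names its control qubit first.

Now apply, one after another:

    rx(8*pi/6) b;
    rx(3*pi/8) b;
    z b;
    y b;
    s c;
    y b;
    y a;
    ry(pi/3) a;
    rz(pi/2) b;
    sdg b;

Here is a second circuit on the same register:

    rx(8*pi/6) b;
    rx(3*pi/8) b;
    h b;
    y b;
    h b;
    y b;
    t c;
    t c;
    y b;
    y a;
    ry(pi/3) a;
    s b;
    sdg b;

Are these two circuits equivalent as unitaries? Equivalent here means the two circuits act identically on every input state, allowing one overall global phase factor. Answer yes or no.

No — the two circuits implement different unitaries, even allowing a global phase.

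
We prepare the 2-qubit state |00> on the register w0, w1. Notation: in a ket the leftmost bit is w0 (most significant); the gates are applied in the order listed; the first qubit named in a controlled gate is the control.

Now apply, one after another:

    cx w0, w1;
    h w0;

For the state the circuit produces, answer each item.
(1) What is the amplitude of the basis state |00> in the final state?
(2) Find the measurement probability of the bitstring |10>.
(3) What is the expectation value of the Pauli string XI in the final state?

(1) The final state's coefficient on |00> equals sqrt(2)/2.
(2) Outcome |10> occurs with probability 1/2.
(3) In the final state, XI has expectation 1.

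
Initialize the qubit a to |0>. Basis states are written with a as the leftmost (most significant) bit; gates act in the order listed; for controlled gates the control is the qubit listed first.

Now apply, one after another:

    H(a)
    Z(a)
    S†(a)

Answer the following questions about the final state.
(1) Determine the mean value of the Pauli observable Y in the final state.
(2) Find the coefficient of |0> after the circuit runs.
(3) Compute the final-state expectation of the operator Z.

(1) The observable Y averages to 1.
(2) |0> carries amplitude sqrt(2)/2 in the final state.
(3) In the final state, Z has expectation 0.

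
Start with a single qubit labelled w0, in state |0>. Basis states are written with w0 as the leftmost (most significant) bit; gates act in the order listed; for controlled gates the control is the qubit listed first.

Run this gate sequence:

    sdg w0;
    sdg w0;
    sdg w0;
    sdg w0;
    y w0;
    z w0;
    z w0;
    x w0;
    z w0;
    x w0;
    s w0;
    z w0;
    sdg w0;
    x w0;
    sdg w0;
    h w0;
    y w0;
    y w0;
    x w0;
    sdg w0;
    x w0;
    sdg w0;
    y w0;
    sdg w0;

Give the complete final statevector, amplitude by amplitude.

After the circuit, the state carries amplitude sqrt(2)*I/2 on |0>, -sqrt(2)/2 on |1>.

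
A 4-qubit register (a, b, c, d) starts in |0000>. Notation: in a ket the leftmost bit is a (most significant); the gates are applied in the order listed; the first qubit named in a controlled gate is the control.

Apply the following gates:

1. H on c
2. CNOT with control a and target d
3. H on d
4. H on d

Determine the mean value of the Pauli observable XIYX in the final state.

The expectation value of XIYX is 0.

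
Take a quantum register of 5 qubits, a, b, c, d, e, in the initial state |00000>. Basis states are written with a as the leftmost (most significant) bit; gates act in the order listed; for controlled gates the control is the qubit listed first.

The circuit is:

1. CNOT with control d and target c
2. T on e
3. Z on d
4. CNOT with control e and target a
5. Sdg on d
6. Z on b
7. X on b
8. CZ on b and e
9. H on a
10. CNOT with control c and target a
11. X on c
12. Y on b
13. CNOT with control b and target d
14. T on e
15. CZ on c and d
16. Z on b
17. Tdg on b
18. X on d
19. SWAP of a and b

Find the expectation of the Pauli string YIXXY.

The observable YIXXY averages to 0.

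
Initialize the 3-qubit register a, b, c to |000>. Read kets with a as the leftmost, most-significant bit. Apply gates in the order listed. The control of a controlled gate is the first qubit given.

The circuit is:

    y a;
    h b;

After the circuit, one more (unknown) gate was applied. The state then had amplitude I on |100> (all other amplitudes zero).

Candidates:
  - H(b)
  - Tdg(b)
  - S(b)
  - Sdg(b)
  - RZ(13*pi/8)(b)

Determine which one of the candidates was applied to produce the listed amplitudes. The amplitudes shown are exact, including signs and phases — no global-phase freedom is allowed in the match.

The unique candidate consistent with the amplitudes is H(b).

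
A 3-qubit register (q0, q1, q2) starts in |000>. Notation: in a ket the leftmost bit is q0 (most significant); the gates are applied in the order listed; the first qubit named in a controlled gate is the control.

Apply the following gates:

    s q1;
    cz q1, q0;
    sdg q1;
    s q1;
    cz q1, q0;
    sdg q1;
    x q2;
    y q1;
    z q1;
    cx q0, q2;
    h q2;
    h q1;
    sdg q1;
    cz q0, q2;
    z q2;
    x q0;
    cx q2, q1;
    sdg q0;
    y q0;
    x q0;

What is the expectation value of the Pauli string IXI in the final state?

In the final state, IXI has expectation 0.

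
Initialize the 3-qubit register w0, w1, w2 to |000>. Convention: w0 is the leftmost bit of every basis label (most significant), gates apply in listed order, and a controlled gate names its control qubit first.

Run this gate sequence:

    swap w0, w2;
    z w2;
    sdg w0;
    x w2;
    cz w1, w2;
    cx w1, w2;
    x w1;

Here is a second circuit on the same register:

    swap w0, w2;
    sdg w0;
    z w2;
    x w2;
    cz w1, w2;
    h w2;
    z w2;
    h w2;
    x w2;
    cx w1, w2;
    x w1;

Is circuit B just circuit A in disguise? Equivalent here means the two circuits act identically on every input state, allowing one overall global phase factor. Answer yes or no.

Yes, they are equivalent — the unitaries differ by at most a global phase.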